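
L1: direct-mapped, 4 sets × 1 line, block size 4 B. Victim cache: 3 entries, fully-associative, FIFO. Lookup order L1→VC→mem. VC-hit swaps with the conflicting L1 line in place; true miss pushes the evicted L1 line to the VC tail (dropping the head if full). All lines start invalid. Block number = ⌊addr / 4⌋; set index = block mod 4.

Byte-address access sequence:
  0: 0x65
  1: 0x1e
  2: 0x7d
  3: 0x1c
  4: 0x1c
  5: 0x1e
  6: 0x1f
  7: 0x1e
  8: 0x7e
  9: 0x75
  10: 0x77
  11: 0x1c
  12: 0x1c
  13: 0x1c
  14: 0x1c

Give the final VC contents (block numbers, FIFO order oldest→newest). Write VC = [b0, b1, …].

#0 0x65→b25/s1 MISS; vc=[]
#1 0x1e→b7/s3 MISS; vc=[]
#2 0x7d→b31/s3 MISS; vc=[7]
#3 0x1c→b7/s3 VC-HIT; vc=[31]
#4 0x1c→b7/s3 L1-HIT; vc=[31]
#5 0x1e→b7/s3 L1-HIT; vc=[31]
#6 0x1f→b7/s3 L1-HIT; vc=[31]
#7 0x1e→b7/s3 L1-HIT; vc=[31]
#8 0x7e→b31/s3 VC-HIT; vc=[7]
#9 0x75→b29/s1 MISS; vc=[7,25]
#10 0x77→b29/s1 L1-HIT; vc=[7,25]
#11 0x1c→b7/s3 VC-HIT; vc=[31,25]
#12 0x1c→b7/s3 L1-HIT; vc=[31,25]
#13 0x1c→b7/s3 L1-HIT; vc=[31,25]
#14 0x1c→b7/s3 L1-HIT; vc=[31,25]

VC = [31, 25]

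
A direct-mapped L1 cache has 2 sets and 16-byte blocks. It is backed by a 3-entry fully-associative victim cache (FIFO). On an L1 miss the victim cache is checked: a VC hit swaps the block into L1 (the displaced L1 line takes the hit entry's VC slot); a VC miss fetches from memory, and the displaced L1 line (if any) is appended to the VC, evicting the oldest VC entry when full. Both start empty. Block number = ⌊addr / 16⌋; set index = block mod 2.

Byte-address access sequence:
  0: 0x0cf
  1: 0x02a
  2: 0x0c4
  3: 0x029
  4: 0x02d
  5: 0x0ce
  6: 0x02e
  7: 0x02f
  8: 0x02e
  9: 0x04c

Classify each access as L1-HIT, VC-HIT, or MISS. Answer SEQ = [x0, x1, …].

SEQ = [MISS, MISS, VC-HIT, VC-HIT, L1-HIT, VC-HIT, VC-HIT, L1-HIT, L1-HIT, MISS]

#0 0xcf→b12/s0 MISS; vc=[]
#1 0x2a→b2/s0 MISS; vc=[12]
#2 0xc4→b12/s0 VC-HIT; vc=[2]
#3 0x29→b2/s0 VC-HIT; vc=[12]
#4 0x2d→b2/s0 L1-HIT; vc=[12]
#5 0xce→b12/s0 VC-HIT; vc=[2]
#6 0x2e→b2/s0 VC-HIT; vc=[12]
#7 0x2f→b2/s0 L1-HIT; vc=[12]
#8 0x2e→b2/s0 L1-HIT; vc=[12]
#9 0x4c→b4/s0 MISS; vc=[12,2]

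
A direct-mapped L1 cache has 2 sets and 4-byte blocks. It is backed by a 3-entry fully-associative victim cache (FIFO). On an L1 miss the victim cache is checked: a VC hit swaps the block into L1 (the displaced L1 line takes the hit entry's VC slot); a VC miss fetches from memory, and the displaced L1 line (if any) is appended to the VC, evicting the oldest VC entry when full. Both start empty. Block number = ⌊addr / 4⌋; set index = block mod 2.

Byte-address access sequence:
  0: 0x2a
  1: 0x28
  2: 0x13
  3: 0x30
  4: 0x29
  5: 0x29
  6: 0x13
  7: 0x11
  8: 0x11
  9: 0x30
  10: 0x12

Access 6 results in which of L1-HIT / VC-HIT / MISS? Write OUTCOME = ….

#0 0x2a→b10/s0 MISS; vc=[]
#1 0x28→b10/s0 L1-HIT; vc=[]
#2 0x13→b4/s0 MISS; vc=[10]
#3 0x30→b12/s0 MISS; vc=[10,4]
#4 0x29→b10/s0 VC-HIT; vc=[12,4]
#5 0x29→b10/s0 L1-HIT; vc=[12,4]
#6 0x13→b4/s0 VC-HIT; vc=[12,10]
#7 0x11→b4/s0 L1-HIT; vc=[12,10]
#8 0x11→b4/s0 L1-HIT; vc=[12,10]
#9 0x30→b12/s0 VC-HIT; vc=[4,10]
#10 0x12→b4/s0 VC-HIT; vc=[12,10]

OUTCOME = VC-HIT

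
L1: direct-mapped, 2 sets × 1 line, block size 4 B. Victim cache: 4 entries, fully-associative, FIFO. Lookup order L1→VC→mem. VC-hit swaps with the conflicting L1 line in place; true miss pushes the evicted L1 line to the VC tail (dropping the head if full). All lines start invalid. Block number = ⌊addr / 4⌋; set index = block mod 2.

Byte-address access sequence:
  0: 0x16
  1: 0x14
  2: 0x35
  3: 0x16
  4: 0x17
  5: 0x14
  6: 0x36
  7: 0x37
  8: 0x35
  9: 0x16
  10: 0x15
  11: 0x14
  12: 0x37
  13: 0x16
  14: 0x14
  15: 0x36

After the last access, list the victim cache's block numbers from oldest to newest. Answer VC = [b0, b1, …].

  [0] addr=0x16 blk=5 s=1: MISS | VC []
  [1] addr=0x14 blk=5 s=1: L1-HIT | VC []
  [2] addr=0x35 blk=13 s=1: MISS | VC [5]
  [3] addr=0x16 blk=5 s=1: VC-HIT | VC [13]
  [4] addr=0x17 blk=5 s=1: L1-HIT | VC [13]
  [5] addr=0x14 blk=5 s=1: L1-HIT | VC [13]
  [6] addr=0x36 blk=13 s=1: VC-HIT | VC [5]
  [7] addr=0x37 blk=13 s=1: L1-HIT | VC [5]
  [8] addr=0x35 blk=13 s=1: L1-HIT | VC [5]
  [9] addr=0x16 blk=5 s=1: VC-HIT | VC [13]
  [10] addr=0x15 blk=5 s=1: L1-HIT | VC [13]
  [11] addr=0x14 blk=5 s=1: L1-HIT | VC [13]
  [12] addr=0x37 blk=13 s=1: VC-HIT | VC [5]
  [13] addr=0x16 blk=5 s=1: VC-HIT | VC [13]
  [14] addr=0x14 blk=5 s=1: L1-HIT | VC [13]
  [15] addr=0x36 blk=13 s=1: VC-HIT | VC [5]

VC = [5]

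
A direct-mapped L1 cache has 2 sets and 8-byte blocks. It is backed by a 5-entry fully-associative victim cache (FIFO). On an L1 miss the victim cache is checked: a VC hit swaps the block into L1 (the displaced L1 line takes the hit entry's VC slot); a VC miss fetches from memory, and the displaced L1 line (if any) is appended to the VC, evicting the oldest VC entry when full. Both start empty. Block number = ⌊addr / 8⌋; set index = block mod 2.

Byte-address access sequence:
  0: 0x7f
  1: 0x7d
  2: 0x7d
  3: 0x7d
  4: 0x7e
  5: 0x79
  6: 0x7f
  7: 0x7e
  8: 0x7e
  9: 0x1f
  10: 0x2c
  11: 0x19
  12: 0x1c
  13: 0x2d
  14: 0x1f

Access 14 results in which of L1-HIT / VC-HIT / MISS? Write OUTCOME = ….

  [0] addr=0x7f blk=15 s=1: MISS | VC []
  [1] addr=0x7d blk=15 s=1: L1-HIT | VC []
  [2] addr=0x7d blk=15 s=1: L1-HIT | VC []
  [3] addr=0x7d blk=15 s=1: L1-HIT | VC []
  [4] addr=0x7e blk=15 s=1: L1-HIT | VC []
  [5] addr=0x79 blk=15 s=1: L1-HIT | VC []
  [6] addr=0x7f blk=15 s=1: L1-HIT | VC []
  [7] addr=0x7e blk=15 s=1: L1-HIT | VC []
  [8] addr=0x7e blk=15 s=1: L1-HIT | VC []
  [9] addr=0x1f blk=3 s=1: MISS | VC [15]
  [10] addr=0x2c blk=5 s=1: MISS | VC [15, 3]
  [11] addr=0x19 blk=3 s=1: VC-HIT | VC [15, 5]
  [12] addr=0x1c blk=3 s=1: L1-HIT | VC [15, 5]
  [13] addr=0x2d blk=5 s=1: VC-HIT | VC [15, 3]
  [14] addr=0x1f blk=3 s=1: VC-HIT | VC [15, 5]

OUTCOME = VC-HIT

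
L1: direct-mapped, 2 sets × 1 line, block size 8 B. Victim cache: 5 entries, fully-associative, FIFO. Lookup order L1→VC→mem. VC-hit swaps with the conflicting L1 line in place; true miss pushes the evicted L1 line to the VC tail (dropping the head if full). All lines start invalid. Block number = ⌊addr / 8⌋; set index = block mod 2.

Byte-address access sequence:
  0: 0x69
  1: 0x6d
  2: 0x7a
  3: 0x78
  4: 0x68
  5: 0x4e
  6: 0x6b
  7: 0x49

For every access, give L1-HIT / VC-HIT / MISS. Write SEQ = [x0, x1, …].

  [0] addr=0x69 blk=13 s=1: MISS | VC []
  [1] addr=0x6d blk=13 s=1: L1-HIT | VC []
  [2] addr=0x7a blk=15 s=1: MISS | VC [13]
  [3] addr=0x78 blk=15 s=1: L1-HIT | VC [13]
  [4] addr=0x68 blk=13 s=1: VC-HIT | VC [15]
  [5] addr=0x4e blk=9 s=1: MISS | VC [15, 13]
  [6] addr=0x6b blk=13 s=1: VC-HIT | VC [15, 9]
  [7] addr=0x49 blk=9 s=1: VC-HIT | VC [15, 13]

SEQ = [MISS, L1-HIT, MISS, L1-HIT, VC-HIT, MISS, VC-HIT, VC-HIT]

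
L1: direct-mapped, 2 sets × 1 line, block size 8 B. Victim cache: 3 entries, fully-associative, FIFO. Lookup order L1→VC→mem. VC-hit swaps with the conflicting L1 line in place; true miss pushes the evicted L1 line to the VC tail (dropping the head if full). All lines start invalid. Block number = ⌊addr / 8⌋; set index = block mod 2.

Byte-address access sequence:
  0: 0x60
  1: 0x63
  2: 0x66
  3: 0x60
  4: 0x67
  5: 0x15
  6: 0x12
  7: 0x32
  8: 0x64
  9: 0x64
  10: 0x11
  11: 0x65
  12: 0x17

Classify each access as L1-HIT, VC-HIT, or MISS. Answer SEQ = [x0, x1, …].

SEQ = [MISS, L1-HIT, L1-HIT, L1-HIT, L1-HIT, MISS, L1-HIT, MISS, VC-HIT, L1-HIT, VC-HIT, VC-HIT, VC-HIT]

  [0] addr=0x60 blk=12 s=0: MISS | VC []
  [1] addr=0x63 blk=12 s=0: L1-HIT | VC []
  [2] addr=0x66 blk=12 s=0: L1-HIT | VC []
  [3] addr=0x60 blk=12 s=0: L1-HIT | VC []
  [4] addr=0x67 blk=12 s=0: L1-HIT | VC []
  [5] addr=0x15 blk=2 s=0: MISS | VC [12]
  [6] addr=0x12 blk=2 s=0: L1-HIT | VC [12]
  [7] addr=0x32 blk=6 s=0: MISS | VC [12, 2]
  [8] addr=0x64 blk=12 s=0: VC-HIT | VC [6, 2]
  [9] addr=0x64 blk=12 s=0: L1-HIT | VC [6, 2]
  [10] addr=0x11 blk=2 s=0: VC-HIT | VC [6, 12]
  [11] addr=0x65 blk=12 s=0: VC-HIT | VC [6, 2]
  [12] addr=0x17 blk=2 s=0: VC-HIT | VC [6, 12]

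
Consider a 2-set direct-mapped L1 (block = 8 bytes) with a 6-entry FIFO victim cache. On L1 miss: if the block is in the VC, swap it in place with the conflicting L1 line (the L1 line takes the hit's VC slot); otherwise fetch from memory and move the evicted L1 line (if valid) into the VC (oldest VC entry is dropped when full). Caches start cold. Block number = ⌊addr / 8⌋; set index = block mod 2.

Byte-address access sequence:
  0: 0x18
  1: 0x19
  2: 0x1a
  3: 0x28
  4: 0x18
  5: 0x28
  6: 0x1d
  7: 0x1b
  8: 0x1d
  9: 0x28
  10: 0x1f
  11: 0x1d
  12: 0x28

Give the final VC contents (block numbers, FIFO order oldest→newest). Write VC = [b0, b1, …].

VC = [3]

#0 0x18→b3/s1 MISS; vc=[]
#1 0x19→b3/s1 L1-HIT; vc=[]
#2 0x1a→b3/s1 L1-HIT; vc=[]
#3 0x28→b5/s1 MISS; vc=[3]
#4 0x18→b3/s1 VC-HIT; vc=[5]
#5 0x28→b5/s1 VC-HIT; vc=[3]
#6 0x1d→b3/s1 VC-HIT; vc=[5]
#7 0x1b→b3/s1 L1-HIT; vc=[5]
#8 0x1d→b3/s1 L1-HIT; vc=[5]
#9 0x28→b5/s1 VC-HIT; vc=[3]
#10 0x1f→b3/s1 VC-HIT; vc=[5]
#11 0x1d→b3/s1 L1-HIT; vc=[5]
#12 0x28→b5/s1 VC-HIT; vc=[3]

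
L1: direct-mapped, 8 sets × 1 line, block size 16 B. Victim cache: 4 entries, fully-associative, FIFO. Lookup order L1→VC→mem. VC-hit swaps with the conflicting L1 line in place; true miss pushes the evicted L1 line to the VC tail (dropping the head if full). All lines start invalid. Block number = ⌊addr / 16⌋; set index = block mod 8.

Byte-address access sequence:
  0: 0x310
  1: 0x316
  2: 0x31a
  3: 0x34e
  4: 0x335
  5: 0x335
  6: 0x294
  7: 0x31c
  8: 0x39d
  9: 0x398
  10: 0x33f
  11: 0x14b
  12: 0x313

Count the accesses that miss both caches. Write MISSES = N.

MISSES = 6

0: 0x310 (blk 49, set 1) → MISS  vc=[]
1: 0x316 (blk 49, set 1) → L1-HIT  vc=[]
2: 0x31a (blk 49, set 1) → L1-HIT  vc=[]
3: 0x34e (blk 52, set 4) → MISS  vc=[]
4: 0x335 (blk 51, set 3) → MISS  vc=[]
5: 0x335 (blk 51, set 3) → L1-HIT  vc=[]
6: 0x294 (blk 41, set 1) → MISS  vc=[49]
7: 0x31c (blk 49, set 1) → VC-HIT  vc=[41]
8: 0x39d (blk 57, set 1) → MISS  vc=[41, 49]
9: 0x398 (blk 57, set 1) → L1-HIT  vc=[41, 49]
10: 0x33f (blk 51, set 3) → L1-HIT  vc=[41, 49]
11: 0x14b (blk 20, set 4) → MISS  vc=[41, 49, 52]
12: 0x313 (blk 49, set 1) → VC-HIT  vc=[41, 57, 52]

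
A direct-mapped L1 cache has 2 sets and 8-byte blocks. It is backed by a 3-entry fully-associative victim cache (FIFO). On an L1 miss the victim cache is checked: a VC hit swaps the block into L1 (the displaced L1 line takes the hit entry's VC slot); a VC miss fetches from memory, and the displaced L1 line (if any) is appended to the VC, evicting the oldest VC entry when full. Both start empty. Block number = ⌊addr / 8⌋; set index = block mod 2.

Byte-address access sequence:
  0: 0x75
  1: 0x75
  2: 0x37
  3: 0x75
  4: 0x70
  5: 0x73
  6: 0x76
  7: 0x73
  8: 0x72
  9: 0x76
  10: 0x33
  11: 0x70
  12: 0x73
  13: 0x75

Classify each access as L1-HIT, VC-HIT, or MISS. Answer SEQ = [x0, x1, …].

SEQ = [MISS, L1-HIT, MISS, VC-HIT, L1-HIT, L1-HIT, L1-HIT, L1-HIT, L1-HIT, L1-HIT, VC-HIT, VC-HIT, L1-HIT, L1-HIT]

#0 0x75→b14/s0 MISS; vc=[]
#1 0x75→b14/s0 L1-HIT; vc=[]
#2 0x37→b6/s0 MISS; vc=[14]
#3 0x75→b14/s0 VC-HIT; vc=[6]
#4 0x70→b14/s0 L1-HIT; vc=[6]
#5 0x73→b14/s0 L1-HIT; vc=[6]
#6 0x76→b14/s0 L1-HIT; vc=[6]
#7 0x73→b14/s0 L1-HIT; vc=[6]
#8 0x72→b14/s0 L1-HIT; vc=[6]
#9 0x76→b14/s0 L1-HIT; vc=[6]
#10 0x33→b6/s0 VC-HIT; vc=[14]
#11 0x70→b14/s0 VC-HIT; vc=[6]
#12 0x73→b14/s0 L1-HIT; vc=[6]
#13 0x75→b14/s0 L1-HIT; vc=[6]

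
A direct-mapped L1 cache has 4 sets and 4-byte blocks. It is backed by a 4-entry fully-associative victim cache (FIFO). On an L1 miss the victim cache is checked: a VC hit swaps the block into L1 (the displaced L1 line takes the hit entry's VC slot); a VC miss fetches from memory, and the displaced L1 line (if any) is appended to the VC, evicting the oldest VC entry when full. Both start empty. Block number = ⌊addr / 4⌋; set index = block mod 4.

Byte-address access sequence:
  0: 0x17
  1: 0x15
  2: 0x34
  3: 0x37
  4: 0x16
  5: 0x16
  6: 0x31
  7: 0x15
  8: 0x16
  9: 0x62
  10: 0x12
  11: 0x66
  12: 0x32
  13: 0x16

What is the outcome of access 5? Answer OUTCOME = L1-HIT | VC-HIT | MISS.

0: 0x17 (blk 5, set 1) → MISS  vc=[]
1: 0x15 (blk 5, set 1) → L1-HIT  vc=[]
2: 0x34 (blk 13, set 1) → MISS  vc=[5]
3: 0x37 (blk 13, set 1) → L1-HIT  vc=[5]
4: 0x16 (blk 5, set 1) → VC-HIT  vc=[13]
5: 0x16 (blk 5, set 1) → L1-HIT  vc=[13]
6: 0x31 (blk 12, set 0) → MISS  vc=[13]
7: 0x15 (blk 5, set 1) → L1-HIT  vc=[13]
8: 0x16 (blk 5, set 1) → L1-HIT  vc=[13]
9: 0x62 (blk 24, set 0) → MISS  vc=[13, 12]
10: 0x12 (blk 4, set 0) → MISS  vc=[13, 12, 24]
11: 0x66 (blk 25, set 1) → MISS  vc=[13, 12, 24, 5]
12: 0x32 (blk 12, set 0) → VC-HIT  vc=[13, 4, 24, 5]
13: 0x16 (blk 5, set 1) → VC-HIT  vc=[13, 4, 24, 25]

OUTCOME = L1-HIT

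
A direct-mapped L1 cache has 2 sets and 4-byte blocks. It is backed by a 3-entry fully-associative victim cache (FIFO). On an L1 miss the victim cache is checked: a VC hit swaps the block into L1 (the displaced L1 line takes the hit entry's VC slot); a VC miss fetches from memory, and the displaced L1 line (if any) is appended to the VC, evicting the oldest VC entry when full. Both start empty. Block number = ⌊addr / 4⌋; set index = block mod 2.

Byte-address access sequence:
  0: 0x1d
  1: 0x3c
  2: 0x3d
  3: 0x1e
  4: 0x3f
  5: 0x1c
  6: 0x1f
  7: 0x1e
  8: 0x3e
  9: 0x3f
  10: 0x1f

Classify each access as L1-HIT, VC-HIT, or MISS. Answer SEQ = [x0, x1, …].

SEQ = [MISS, MISS, L1-HIT, VC-HIT, VC-HIT, VC-HIT, L1-HIT, L1-HIT, VC-HIT, L1-HIT, VC-HIT]

0: 0x1d (blk 7, set 1) → MISS  vc=[]
1: 0x3c (blk 15, set 1) → MISS  vc=[7]
2: 0x3d (blk 15, set 1) → L1-HIT  vc=[7]
3: 0x1e (blk 7, set 1) → VC-HIT  vc=[15]
4: 0x3f (blk 15, set 1) → VC-HIT  vc=[7]
5: 0x1c (blk 7, set 1) → VC-HIT  vc=[15]
6: 0x1f (blk 7, set 1) → L1-HIT  vc=[15]
7: 0x1e (blk 7, set 1) → L1-HIT  vc=[15]
8: 0x3e (blk 15, set 1) → VC-HIT  vc=[7]
9: 0x3f (blk 15, set 1) → L1-HIT  vc=[7]
10: 0x1f (blk 7, set 1) → VC-HIT  vc=[15]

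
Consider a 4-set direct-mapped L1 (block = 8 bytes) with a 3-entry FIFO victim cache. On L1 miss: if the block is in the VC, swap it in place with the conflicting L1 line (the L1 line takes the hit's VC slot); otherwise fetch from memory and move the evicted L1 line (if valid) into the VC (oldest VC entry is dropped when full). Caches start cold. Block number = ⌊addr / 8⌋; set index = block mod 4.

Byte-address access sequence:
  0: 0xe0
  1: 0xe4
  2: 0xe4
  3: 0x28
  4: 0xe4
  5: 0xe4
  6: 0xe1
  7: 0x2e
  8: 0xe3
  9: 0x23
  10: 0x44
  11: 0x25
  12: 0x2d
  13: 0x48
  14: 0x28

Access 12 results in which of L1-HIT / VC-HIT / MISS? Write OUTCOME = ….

  [0] addr=0xe0 blk=28 s=0: MISS | VC []
  [1] addr=0xe4 blk=28 s=0: L1-HIT | VC []
  [2] addr=0xe4 blk=28 s=0: L1-HIT | VC []
  [3] addr=0x28 blk=5 s=1: MISS | VC []
  [4] addr=0xe4 blk=28 s=0: L1-HIT | VC []
  [5] addr=0xe4 blk=28 s=0: L1-HIT | VC []
  [6] addr=0xe1 blk=28 s=0: L1-HIT | VC []
  [7] addr=0x2e blk=5 s=1: L1-HIT | VC []
  [8] addr=0xe3 blk=28 s=0: L1-HIT | VC []
  [9] addr=0x23 blk=4 s=0: MISS | VC [28]
  [10] addr=0x44 blk=8 s=0: MISS | VC [28, 4]
  [11] addr=0x25 blk=4 s=0: VC-HIT | VC [28, 8]
  [12] addr=0x2d blk=5 s=1: L1-HIT | VC [28, 8]
  [13] addr=0x48 blk=9 s=1: MISS | VC [28, 8, 5]
  [14] addr=0x28 blk=5 s=1: VC-HIT | VC [28, 8, 9]

OUTCOME = L1-HIT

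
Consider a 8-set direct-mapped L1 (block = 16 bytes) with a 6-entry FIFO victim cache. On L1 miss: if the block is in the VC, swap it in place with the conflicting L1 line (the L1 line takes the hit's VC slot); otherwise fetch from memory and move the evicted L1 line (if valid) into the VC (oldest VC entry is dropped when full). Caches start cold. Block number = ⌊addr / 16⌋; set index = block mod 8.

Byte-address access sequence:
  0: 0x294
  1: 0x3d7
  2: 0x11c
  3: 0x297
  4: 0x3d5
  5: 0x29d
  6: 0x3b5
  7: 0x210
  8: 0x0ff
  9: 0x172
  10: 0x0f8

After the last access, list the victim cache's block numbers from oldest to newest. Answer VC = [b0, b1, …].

#0 0x294→b41/s1 MISS; vc=[]
#1 0x3d7→b61/s5 MISS; vc=[]
#2 0x11c→b17/s1 MISS; vc=[41]
#3 0x297→b41/s1 VC-HIT; vc=[17]
#4 0x3d5→b61/s5 L1-HIT; vc=[17]
#5 0x29d→b41/s1 L1-HIT; vc=[17]
#6 0x3b5→b59/s3 MISS; vc=[17]
#7 0x210→b33/s1 MISS; vc=[17,41]
#8 0xff→b15/s7 MISS; vc=[17,41]
#9 0x172→b23/s7 MISS; vc=[17,41,15]
#10 0xf8→b15/s7 VC-HIT; vc=[17,41,23]

VC = [17, 41, 23]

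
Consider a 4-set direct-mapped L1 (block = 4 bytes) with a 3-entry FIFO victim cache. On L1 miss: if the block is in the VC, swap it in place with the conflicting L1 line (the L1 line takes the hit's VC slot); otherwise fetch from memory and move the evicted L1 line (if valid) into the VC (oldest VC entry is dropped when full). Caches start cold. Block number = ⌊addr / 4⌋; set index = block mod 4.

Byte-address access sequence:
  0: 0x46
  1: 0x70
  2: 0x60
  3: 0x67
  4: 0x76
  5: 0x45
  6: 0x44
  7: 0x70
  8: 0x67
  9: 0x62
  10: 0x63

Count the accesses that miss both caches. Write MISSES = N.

#0 0x46→b17/s1 MISS; vc=[]
#1 0x70→b28/s0 MISS; vc=[]
#2 0x60→b24/s0 MISS; vc=[28]
#3 0x67→b25/s1 MISS; vc=[28,17]
#4 0x76→b29/s1 MISS; vc=[28,17,25]
#5 0x45→b17/s1 VC-HIT; vc=[28,29,25]
#6 0x44→b17/s1 L1-HIT; vc=[28,29,25]
#7 0x70→b28/s0 VC-HIT; vc=[24,29,25]
#8 0x67→b25/s1 VC-HIT; vc=[24,29,17]
#9 0x62→b24/s0 VC-HIT; vc=[28,29,17]
#10 0x63→b24/s0 L1-HIT; vc=[28,29,17]

MISSES = 5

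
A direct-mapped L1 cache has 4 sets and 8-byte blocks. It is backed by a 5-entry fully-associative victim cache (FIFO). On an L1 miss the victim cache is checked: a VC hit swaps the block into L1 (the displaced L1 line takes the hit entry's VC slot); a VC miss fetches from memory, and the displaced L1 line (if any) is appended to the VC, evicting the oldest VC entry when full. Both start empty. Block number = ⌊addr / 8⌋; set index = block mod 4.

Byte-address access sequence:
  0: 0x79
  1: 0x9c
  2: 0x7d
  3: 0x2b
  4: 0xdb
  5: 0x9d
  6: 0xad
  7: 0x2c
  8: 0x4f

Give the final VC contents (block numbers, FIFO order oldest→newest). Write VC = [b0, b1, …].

#0 0x79→b15/s3 MISS; vc=[]
#1 0x9c→b19/s3 MISS; vc=[15]
#2 0x7d→b15/s3 VC-HIT; vc=[19]
#3 0x2b→b5/s1 MISS; vc=[19]
#4 0xdb→b27/s3 MISS; vc=[19,15]
#5 0x9d→b19/s3 VC-HIT; vc=[27,15]
#6 0xad→b21/s1 MISS; vc=[27,15,5]
#7 0x2c→b5/s1 VC-HIT; vc=[27,15,21]
#8 0x4f→b9/s1 MISS; vc=[27,15,21,5]

VC = [27, 15, 21, 5]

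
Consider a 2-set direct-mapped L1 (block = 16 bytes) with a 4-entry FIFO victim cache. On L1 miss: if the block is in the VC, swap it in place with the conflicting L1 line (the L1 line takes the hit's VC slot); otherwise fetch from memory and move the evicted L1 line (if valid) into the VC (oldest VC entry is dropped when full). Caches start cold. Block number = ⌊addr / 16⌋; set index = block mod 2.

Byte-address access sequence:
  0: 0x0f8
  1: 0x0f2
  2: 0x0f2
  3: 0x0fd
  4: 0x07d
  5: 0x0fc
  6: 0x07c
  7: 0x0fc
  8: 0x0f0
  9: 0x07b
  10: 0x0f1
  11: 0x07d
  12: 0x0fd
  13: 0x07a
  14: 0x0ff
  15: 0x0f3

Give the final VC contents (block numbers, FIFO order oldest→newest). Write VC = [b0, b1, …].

#0 0xf8→b15/s1 MISS; vc=[]
#1 0xf2→b15/s1 L1-HIT; vc=[]
#2 0xf2→b15/s1 L1-HIT; vc=[]
#3 0xfd→b15/s1 L1-HIT; vc=[]
#4 0x7d→b7/s1 MISS; vc=[15]
#5 0xfc→b15/s1 VC-HIT; vc=[7]
#6 0x7c→b7/s1 VC-HIT; vc=[15]
#7 0xfc→b15/s1 VC-HIT; vc=[7]
#8 0xf0→b15/s1 L1-HIT; vc=[7]
#9 0x7b→b7/s1 VC-HIT; vc=[15]
#10 0xf1→b15/s1 VC-HIT; vc=[7]
#11 0x7d→b7/s1 VC-HIT; vc=[15]
#12 0xfd→b15/s1 VC-HIT; vc=[7]
#13 0x7a→b7/s1 VC-HIT; vc=[15]
#14 0xff→b15/s1 VC-HIT; vc=[7]
#15 0xf3→b15/s1 L1-HIT; vc=[7]

VC = [7]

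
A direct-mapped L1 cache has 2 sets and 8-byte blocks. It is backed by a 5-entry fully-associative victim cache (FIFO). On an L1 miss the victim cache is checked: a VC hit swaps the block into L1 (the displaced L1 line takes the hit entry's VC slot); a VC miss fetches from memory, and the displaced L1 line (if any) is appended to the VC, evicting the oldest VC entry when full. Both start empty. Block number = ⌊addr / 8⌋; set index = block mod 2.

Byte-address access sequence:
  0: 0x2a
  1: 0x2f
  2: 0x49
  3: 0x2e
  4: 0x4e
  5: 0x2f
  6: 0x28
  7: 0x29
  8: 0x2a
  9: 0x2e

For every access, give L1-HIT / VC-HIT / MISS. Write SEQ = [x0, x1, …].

SEQ = [MISS, L1-HIT, MISS, VC-HIT, VC-HIT, VC-HIT, L1-HIT, L1-HIT, L1-HIT, L1-HIT]

#0 0x2a→b5/s1 MISS; vc=[]
#1 0x2f→b5/s1 L1-HIT; vc=[]
#2 0x49→b9/s1 MISS; vc=[5]
#3 0x2e→b5/s1 VC-HIT; vc=[9]
#4 0x4e→b9/s1 VC-HIT; vc=[5]
#5 0x2f→b5/s1 VC-HIT; vc=[9]
#6 0x28→b5/s1 L1-HIT; vc=[9]
#7 0x29→b5/s1 L1-HIT; vc=[9]
#8 0x2a→b5/s1 L1-HIT; vc=[9]
#9 0x2e→b5/s1 L1-HIT; vc=[9]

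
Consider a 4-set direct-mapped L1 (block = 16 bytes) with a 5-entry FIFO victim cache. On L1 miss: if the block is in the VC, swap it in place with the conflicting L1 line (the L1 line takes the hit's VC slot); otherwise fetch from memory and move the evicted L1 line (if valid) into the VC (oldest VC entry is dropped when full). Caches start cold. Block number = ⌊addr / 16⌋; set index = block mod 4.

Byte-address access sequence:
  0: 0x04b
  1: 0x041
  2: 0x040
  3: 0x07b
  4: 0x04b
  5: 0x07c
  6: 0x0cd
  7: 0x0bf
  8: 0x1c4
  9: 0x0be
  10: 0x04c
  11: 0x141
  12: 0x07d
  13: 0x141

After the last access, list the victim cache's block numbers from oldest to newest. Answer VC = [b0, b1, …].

  [0] addr=0x4b blk=4 s=0: MISS | VC []
  [1] addr=0x41 blk=4 s=0: L1-HIT | VC []
  [2] addr=0x40 blk=4 s=0: L1-HIT | VC []
  [3] addr=0x7b blk=7 s=3: MISS | VC []
  [4] addr=0x4b blk=4 s=0: L1-HIT | VC []
  [5] addr=0x7c blk=7 s=3: L1-HIT | VC []
  [6] addr=0xcd blk=12 s=0: MISS | VC [4]
  [7] addr=0xbf blk=11 s=3: MISS | VC [4, 7]
  [8] addr=0x1c4 blk=28 s=0: MISS | VC [4, 7, 12]
  [9] addr=0xbe blk=11 s=3: L1-HIT | VC [4, 7, 12]
  [10] addr=0x4c blk=4 s=0: VC-HIT | VC [28, 7, 12]
  [11] addr=0x141 blk=20 s=0: MISS | VC [28, 7, 12, 4]
  [12] addr=0x7d blk=7 s=3: VC-HIT | VC [28, 11, 12, 4]
  [13] addr=0x141 blk=20 s=0: L1-HIT | VC [28, 11, 12, 4]

VC = [28, 11, 12, 4]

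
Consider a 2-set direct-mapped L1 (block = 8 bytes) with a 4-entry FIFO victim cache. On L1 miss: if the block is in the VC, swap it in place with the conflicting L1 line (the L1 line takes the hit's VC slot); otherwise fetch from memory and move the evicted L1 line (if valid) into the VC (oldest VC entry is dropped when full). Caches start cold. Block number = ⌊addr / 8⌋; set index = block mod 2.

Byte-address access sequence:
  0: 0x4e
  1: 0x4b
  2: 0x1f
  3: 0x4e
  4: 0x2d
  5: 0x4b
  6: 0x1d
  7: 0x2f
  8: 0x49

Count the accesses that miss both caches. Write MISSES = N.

MISSES = 3

#0 0x4e→b9/s1 MISS; vc=[]
#1 0x4b→b9/s1 L1-HIT; vc=[]
#2 0x1f→b3/s1 MISS; vc=[9]
#3 0x4e→b9/s1 VC-HIT; vc=[3]
#4 0x2d→b5/s1 MISS; vc=[3,9]
#5 0x4b→b9/s1 VC-HIT; vc=[3,5]
#6 0x1d→b3/s1 VC-HIT; vc=[9,5]
#7 0x2f→b5/s1 VC-HIT; vc=[9,3]
#8 0x49→b9/s1 VC-HIT; vc=[5,3]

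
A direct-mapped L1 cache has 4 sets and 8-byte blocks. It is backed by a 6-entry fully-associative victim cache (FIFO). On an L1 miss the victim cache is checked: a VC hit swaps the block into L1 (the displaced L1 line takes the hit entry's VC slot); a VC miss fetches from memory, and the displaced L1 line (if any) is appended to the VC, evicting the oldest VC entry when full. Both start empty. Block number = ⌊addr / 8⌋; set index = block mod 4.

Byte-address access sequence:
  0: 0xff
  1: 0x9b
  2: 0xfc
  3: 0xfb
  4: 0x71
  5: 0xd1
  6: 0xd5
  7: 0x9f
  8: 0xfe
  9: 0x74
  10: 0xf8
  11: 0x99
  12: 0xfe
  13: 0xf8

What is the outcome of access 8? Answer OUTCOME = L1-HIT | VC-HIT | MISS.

OUTCOME = VC-HIT

  [0] addr=0xff blk=31 s=3: MISS | VC []
  [1] addr=0x9b blk=19 s=3: MISS | VC [31]
  [2] addr=0xfc blk=31 s=3: VC-HIT | VC [19]
  [3] addr=0xfb blk=31 s=3: L1-HIT | VC [19]
  [4] addr=0x71 blk=14 s=2: MISS | VC [19]
  [5] addr=0xd1 blk=26 s=2: MISS | VC [19, 14]
  [6] addr=0xd5 blk=26 s=2: L1-HIT | VC [19, 14]
  [7] addr=0x9f blk=19 s=3: VC-HIT | VC [31, 14]
  [8] addr=0xfe blk=31 s=3: VC-HIT | VC [19, 14]
  [9] addr=0x74 blk=14 s=2: VC-HIT | VC [19, 26]
  [10] addr=0xf8 blk=31 s=3: L1-HIT | VC [19, 26]
  [11] addr=0x99 blk=19 s=3: VC-HIT | VC [31, 26]
  [12] addr=0xfe blk=31 s=3: VC-HIT | VC [19, 26]
  [13] addr=0xf8 blk=31 s=3: L1-HIT | VC [19, 26]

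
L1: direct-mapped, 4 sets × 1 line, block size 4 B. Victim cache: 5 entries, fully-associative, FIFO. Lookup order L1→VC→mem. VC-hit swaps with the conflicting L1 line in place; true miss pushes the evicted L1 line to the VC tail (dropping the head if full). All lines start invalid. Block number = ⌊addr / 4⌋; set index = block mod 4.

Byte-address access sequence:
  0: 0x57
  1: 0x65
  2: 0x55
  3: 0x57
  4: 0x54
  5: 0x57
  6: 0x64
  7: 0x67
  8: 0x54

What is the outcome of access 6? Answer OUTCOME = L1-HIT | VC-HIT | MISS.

OUTCOME = VC-HIT

0: 0x57 (blk 21, set 1) → MISS  vc=[]
1: 0x65 (blk 25, set 1) → MISS  vc=[21]
2: 0x55 (blk 21, set 1) → VC-HIT  vc=[25]
3: 0x57 (blk 21, set 1) → L1-HIT  vc=[25]
4: 0x54 (blk 21, set 1) → L1-HIT  vc=[25]
5: 0x57 (blk 21, set 1) → L1-HIT  vc=[25]
6: 0x64 (blk 25, set 1) → VC-HIT  vc=[21]
7: 0x67 (blk 25, set 1) → L1-HIT  vc=[21]
8: 0x54 (blk 21, set 1) → VC-HIT  vc=[25]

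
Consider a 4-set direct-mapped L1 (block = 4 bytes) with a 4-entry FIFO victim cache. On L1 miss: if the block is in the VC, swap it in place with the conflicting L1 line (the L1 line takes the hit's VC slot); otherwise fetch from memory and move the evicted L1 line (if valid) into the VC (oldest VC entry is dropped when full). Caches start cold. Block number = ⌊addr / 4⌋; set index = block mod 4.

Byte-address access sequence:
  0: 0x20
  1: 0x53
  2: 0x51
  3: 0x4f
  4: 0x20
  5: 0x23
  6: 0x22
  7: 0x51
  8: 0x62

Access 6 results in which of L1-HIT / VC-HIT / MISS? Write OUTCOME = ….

  [0] addr=0x20 blk=8 s=0: MISS | VC []
  [1] addr=0x53 blk=20 s=0: MISS | VC [8]
  [2] addr=0x51 blk=20 s=0: L1-HIT | VC [8]
  [3] addr=0x4f blk=19 s=3: MISS | VC [8]
  [4] addr=0x20 blk=8 s=0: VC-HIT | VC [20]
  [5] addr=0x23 blk=8 s=0: L1-HIT | VC [20]
  [6] addr=0x22 blk=8 s=0: L1-HIT | VC [20]
  [7] addr=0x51 blk=20 s=0: VC-HIT | VC [8]
  [8] addr=0x62 blk=24 s=0: MISS | VC [8, 20]

OUTCOME = L1-HIT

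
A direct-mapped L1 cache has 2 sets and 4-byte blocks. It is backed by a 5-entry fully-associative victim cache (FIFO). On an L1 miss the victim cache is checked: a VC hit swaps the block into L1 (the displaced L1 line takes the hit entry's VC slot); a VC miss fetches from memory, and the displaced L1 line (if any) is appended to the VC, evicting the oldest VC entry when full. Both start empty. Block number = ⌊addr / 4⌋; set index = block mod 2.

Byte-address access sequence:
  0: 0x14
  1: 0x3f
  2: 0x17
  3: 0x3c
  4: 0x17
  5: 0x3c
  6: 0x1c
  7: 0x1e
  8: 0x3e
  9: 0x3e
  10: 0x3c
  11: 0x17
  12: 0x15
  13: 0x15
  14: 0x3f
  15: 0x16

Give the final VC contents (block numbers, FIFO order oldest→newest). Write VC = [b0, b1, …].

VC = [15, 7]

0: 0x14 (blk 5, set 1) → MISS  vc=[]
1: 0x3f (blk 15, set 1) → MISS  vc=[5]
2: 0x17 (blk 5, set 1) → VC-HIT  vc=[15]
3: 0x3c (blk 15, set 1) → VC-HIT  vc=[5]
4: 0x17 (blk 5, set 1) → VC-HIT  vc=[15]
5: 0x3c (blk 15, set 1) → VC-HIT  vc=[5]
6: 0x1c (blk 7, set 1) → MISS  vc=[5, 15]
7: 0x1e (blk 7, set 1) → L1-HIT  vc=[5, 15]
8: 0x3e (blk 15, set 1) → VC-HIT  vc=[5, 7]
9: 0x3e (blk 15, set 1) → L1-HIT  vc=[5, 7]
10: 0x3c (blk 15, set 1) → L1-HIT  vc=[5, 7]
11: 0x17 (blk 5, set 1) → VC-HIT  vc=[15, 7]
12: 0x15 (blk 5, set 1) → L1-HIT  vc=[15, 7]
13: 0x15 (blk 5, set 1) → L1-HIT  vc=[15, 7]
14: 0x3f (blk 15, set 1) → VC-HIT  vc=[5, 7]
15: 0x16 (blk 5, set 1) → VC-HIT  vc=[15, 7]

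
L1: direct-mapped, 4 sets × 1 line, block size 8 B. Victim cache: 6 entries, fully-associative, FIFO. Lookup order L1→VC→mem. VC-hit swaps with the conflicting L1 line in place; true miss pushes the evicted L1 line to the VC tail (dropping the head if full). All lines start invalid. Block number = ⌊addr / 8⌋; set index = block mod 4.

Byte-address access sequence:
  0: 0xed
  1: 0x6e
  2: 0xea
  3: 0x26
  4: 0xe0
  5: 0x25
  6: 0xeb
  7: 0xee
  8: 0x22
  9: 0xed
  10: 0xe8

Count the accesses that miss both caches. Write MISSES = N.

0: 0xed (blk 29, set 1) → MISS  vc=[]
1: 0x6e (blk 13, set 1) → MISS  vc=[29]
2: 0xea (blk 29, set 1) → VC-HIT  vc=[13]
3: 0x26 (blk 4, set 0) → MISS  vc=[13]
4: 0xe0 (blk 28, set 0) → MISS  vc=[13, 4]
5: 0x25 (blk 4, set 0) → VC-HIT  vc=[13, 28]
6: 0xeb (blk 29, set 1) → L1-HIT  vc=[13, 28]
7: 0xee (blk 29, set 1) → L1-HIT  vc=[13, 28]
8: 0x22 (blk 4, set 0) → L1-HIT  vc=[13, 28]
9: 0xed (blk 29, set 1) → L1-HIT  vc=[13, 28]
10: 0xe8 (blk 29, set 1) → L1-HIT  vc=[13, 28]

MISSES = 4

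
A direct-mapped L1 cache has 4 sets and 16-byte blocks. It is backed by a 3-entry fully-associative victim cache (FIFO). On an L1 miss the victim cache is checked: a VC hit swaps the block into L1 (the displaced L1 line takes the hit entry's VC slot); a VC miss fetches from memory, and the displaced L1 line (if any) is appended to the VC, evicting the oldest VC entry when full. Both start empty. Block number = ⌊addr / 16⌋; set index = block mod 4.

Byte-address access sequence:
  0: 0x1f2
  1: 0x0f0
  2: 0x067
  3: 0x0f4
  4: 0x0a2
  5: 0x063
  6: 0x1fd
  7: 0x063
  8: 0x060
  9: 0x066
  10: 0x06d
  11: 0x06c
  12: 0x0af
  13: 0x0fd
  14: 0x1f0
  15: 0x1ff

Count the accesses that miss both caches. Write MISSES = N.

MISSES = 4

  [0] addr=0x1f2 blk=31 s=3: MISS | VC []
  [1] addr=0xf0 blk=15 s=3: MISS | VC [31]
  [2] addr=0x67 blk=6 s=2: MISS | VC [31]
  [3] addr=0xf4 blk=15 s=3: L1-HIT | VC [31]
  [4] addr=0xa2 blk=10 s=2: MISS | VC [31, 6]
  [5] addr=0x63 blk=6 s=2: VC-HIT | VC [31, 10]
  [6] addr=0x1fd blk=31 s=3: VC-HIT | VC [15, 10]
  [7] addr=0x63 blk=6 s=2: L1-HIT | VC [15, 10]
  [8] addr=0x60 blk=6 s=2: L1-HIT | VC [15, 10]
  [9] addr=0x66 blk=6 s=2: L1-HIT | VC [15, 10]
  [10] addr=0x6d blk=6 s=2: L1-HIT | VC [15, 10]
  [11] addr=0x6c blk=6 s=2: L1-HIT | VC [15, 10]
  [12] addr=0xaf blk=10 s=2: VC-HIT | VC [15, 6]
  [13] addr=0xfd blk=15 s=3: VC-HIT | VC [31, 6]
  [14] addr=0x1f0 blk=31 s=3: VC-HIT | VC [15, 6]
  [15] addr=0x1ff blk=31 s=3: L1-HIT | VC [15, 6]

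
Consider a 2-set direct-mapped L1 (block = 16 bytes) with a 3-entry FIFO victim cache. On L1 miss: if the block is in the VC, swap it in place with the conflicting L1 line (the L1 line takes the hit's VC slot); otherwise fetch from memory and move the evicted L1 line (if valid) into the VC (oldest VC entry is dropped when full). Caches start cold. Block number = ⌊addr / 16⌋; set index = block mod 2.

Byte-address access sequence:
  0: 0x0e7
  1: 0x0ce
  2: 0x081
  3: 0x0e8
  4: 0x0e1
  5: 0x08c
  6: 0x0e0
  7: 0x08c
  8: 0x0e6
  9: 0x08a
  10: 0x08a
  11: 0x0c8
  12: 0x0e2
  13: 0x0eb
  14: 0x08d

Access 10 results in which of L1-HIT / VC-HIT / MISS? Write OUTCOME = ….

0: 0xe7 (blk 14, set 0) → MISS  vc=[]
1: 0xce (blk 12, set 0) → MISS  vc=[14]
2: 0x81 (blk 8, set 0) → MISS  vc=[14, 12]
3: 0xe8 (blk 14, set 0) → VC-HIT  vc=[8, 12]
4: 0xe1 (blk 14, set 0) → L1-HIT  vc=[8, 12]
5: 0x8c (blk 8, set 0) → VC-HIT  vc=[14, 12]
6: 0xe0 (blk 14, set 0) → VC-HIT  vc=[8, 12]
7: 0x8c (blk 8, set 0) → VC-HIT  vc=[14, 12]
8: 0xe6 (blk 14, set 0) → VC-HIT  vc=[8, 12]
9: 0x8a (blk 8, set 0) → VC-HIT  vc=[14, 12]
10: 0x8a (blk 8, set 0) → L1-HIT  vc=[14, 12]
11: 0xc8 (blk 12, set 0) → VC-HIT  vc=[14, 8]
12: 0xe2 (blk 14, set 0) → VC-HIT  vc=[12, 8]
13: 0xeb (blk 14, set 0) → L1-HIT  vc=[12, 8]
14: 0x8d (blk 8, set 0) → VC-HIT  vc=[12, 14]

OUTCOME = L1-HIT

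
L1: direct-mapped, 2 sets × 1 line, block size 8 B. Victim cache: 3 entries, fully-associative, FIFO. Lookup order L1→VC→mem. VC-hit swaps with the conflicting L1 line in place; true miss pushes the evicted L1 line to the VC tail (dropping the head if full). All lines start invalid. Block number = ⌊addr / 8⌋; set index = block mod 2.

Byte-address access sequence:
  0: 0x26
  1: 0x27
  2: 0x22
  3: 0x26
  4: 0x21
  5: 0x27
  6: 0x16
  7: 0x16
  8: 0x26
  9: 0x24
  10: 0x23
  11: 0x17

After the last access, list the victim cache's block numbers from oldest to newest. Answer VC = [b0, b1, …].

VC = [4]

#0 0x26→b4/s0 MISS; vc=[]
#1 0x27→b4/s0 L1-HIT; vc=[]
#2 0x22→b4/s0 L1-HIT; vc=[]
#3 0x26→b4/s0 L1-HIT; vc=[]
#4 0x21→b4/s0 L1-HIT; vc=[]
#5 0x27→b4/s0 L1-HIT; vc=[]
#6 0x16→b2/s0 MISS; vc=[4]
#7 0x16→b2/s0 L1-HIT; vc=[4]
#8 0x26→b4/s0 VC-HIT; vc=[2]
#9 0x24→b4/s0 L1-HIT; vc=[2]
#10 0x23→b4/s0 L1-HIT; vc=[2]
#11 0x17→b2/s0 VC-HIT; vc=[4]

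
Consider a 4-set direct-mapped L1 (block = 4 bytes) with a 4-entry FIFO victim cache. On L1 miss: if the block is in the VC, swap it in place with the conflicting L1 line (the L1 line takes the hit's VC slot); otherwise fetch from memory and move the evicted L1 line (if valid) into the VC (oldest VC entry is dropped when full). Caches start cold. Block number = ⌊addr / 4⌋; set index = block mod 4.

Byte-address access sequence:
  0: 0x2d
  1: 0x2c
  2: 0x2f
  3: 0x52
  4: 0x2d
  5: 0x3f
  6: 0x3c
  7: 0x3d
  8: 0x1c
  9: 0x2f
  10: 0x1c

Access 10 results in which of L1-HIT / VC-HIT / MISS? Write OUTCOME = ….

OUTCOME = VC-HIT

#0 0x2d→b11/s3 MISS; vc=[]
#1 0x2c→b11/s3 L1-HIT; vc=[]
#2 0x2f→b11/s3 L1-HIT; vc=[]
#3 0x52→b20/s0 MISS; vc=[]
#4 0x2d→b11/s3 L1-HIT; vc=[]
#5 0x3f→b15/s3 MISS; vc=[11]
#6 0x3c→b15/s3 L1-HIT; vc=[11]
#7 0x3d→b15/s3 L1-HIT; vc=[11]
#8 0x1c→b7/s3 MISS; vc=[11,15]
#9 0x2f→b11/s3 VC-HIT; vc=[7,15]
#10 0x1c→b7/s3 VC-HIT; vc=[11,15]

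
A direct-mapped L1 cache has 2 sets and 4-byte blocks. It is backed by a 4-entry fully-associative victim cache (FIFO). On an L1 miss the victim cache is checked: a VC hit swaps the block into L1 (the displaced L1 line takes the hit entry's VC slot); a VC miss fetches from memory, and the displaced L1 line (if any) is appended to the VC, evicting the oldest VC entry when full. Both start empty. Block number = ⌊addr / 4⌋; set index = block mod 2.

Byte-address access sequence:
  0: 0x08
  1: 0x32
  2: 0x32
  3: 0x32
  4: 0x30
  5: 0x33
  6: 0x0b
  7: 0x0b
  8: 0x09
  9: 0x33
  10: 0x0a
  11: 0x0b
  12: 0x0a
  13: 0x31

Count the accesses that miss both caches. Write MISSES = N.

MISSES = 2

  [0] addr=0x8 blk=2 s=0: MISS | VC []
  [1] addr=0x32 blk=12 s=0: MISS | VC [2]
  [2] addr=0x32 blk=12 s=0: L1-HIT | VC [2]
  [3] addr=0x32 blk=12 s=0: L1-HIT | VC [2]
  [4] addr=0x30 blk=12 s=0: L1-HIT | VC [2]
  [5] addr=0x33 blk=12 s=0: L1-HIT | VC [2]
  [6] addr=0xb blk=2 s=0: VC-HIT | VC [12]
  [7] addr=0xb blk=2 s=0: L1-HIT | VC [12]
  [8] addr=0x9 blk=2 s=0: L1-HIT | VC [12]
  [9] addr=0x33 blk=12 s=0: VC-HIT | VC [2]
  [10] addr=0xa blk=2 s=0: VC-HIT | VC [12]
  [11] addr=0xb blk=2 s=0: L1-HIT | VC [12]
  [12] addr=0xa blk=2 s=0: L1-HIT | VC [12]
  [13] addr=0x31 blk=12 s=0: VC-HIT | VC [2]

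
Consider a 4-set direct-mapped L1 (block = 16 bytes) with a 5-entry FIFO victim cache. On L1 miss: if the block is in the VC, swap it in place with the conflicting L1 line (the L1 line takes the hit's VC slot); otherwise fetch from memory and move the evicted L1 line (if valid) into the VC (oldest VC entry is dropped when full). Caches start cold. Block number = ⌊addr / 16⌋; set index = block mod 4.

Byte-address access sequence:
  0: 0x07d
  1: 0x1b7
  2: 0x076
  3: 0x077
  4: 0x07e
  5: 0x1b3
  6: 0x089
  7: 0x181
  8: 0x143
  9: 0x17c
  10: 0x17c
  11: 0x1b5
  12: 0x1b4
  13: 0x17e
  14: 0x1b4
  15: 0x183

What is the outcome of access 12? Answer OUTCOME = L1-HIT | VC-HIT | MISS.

OUTCOME = L1-HIT

0: 0x7d (blk 7, set 3) → MISS  vc=[]
1: 0x1b7 (blk 27, set 3) → MISS  vc=[7]
2: 0x76 (blk 7, set 3) → VC-HIT  vc=[27]
3: 0x77 (blk 7, set 3) → L1-HIT  vc=[27]
4: 0x7e (blk 7, set 3) → L1-HIT  vc=[27]
5: 0x1b3 (blk 27, set 3) → VC-HIT  vc=[7]
6: 0x89 (blk 8, set 0) → MISS  vc=[7]
7: 0x181 (blk 24, set 0) → MISS  vc=[7, 8]
8: 0x143 (blk 20, set 0) → MISS  vc=[7, 8, 24]
9: 0x17c (blk 23, set 3) → MISS  vc=[7, 8, 24, 27]
10: 0x17c (blk 23, set 3) → L1-HIT  vc=[7, 8, 24, 27]
11: 0x1b5 (blk 27, set 3) → VC-HIT  vc=[7, 8, 24, 23]
12: 0x1b4 (blk 27, set 3) → L1-HIT  vc=[7, 8, 24, 23]
13: 0x17e (blk 23, set 3) → VC-HIT  vc=[7, 8, 24, 27]
14: 0x1b4 (blk 27, set 3) → VC-HIT  vc=[7, 8, 24, 23]
15: 0x183 (blk 24, set 0) → VC-HIT  vc=[7, 8, 20, 23]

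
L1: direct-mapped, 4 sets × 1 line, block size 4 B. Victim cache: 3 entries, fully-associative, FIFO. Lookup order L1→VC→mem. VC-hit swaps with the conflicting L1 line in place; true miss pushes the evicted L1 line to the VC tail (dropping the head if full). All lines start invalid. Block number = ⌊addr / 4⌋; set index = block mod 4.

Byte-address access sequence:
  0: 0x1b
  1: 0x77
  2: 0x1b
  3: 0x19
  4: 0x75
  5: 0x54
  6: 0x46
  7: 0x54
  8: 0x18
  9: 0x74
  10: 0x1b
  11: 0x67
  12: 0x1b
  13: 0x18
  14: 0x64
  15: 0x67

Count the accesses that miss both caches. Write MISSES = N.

0: 0x1b (blk 6, set 2) → MISS  vc=[]
1: 0x77 (blk 29, set 1) → MISS  vc=[]
2: 0x1b (blk 6, set 2) → L1-HIT  vc=[]
3: 0x19 (blk 6, set 2) → L1-HIT  vc=[]
4: 0x75 (blk 29, set 1) → L1-HIT  vc=[]
5: 0x54 (blk 21, set 1) → MISS  vc=[29]
6: 0x46 (blk 17, set 1) → MISS  vc=[29, 21]
7: 0x54 (blk 21, set 1) → VC-HIT  vc=[29, 17]
8: 0x18 (blk 6, set 2) → L1-HIT  vc=[29, 17]
9: 0x74 (blk 29, set 1) → VC-HIT  vc=[21, 17]
10: 0x1b (blk 6, set 2) → L1-HIT  vc=[21, 17]
11: 0x67 (blk 25, set 1) → MISS  vc=[21, 17, 29]
12: 0x1b (blk 6, set 2) → L1-HIT  vc=[21, 17, 29]
13: 0x18 (blk 6, set 2) → L1-HIT  vc=[21, 17, 29]
14: 0x64 (blk 25, set 1) → L1-HIT  vc=[21, 17, 29]
15: 0x67 (blk 25, set 1) → L1-HIT  vc=[21, 17, 29]

MISSES = 5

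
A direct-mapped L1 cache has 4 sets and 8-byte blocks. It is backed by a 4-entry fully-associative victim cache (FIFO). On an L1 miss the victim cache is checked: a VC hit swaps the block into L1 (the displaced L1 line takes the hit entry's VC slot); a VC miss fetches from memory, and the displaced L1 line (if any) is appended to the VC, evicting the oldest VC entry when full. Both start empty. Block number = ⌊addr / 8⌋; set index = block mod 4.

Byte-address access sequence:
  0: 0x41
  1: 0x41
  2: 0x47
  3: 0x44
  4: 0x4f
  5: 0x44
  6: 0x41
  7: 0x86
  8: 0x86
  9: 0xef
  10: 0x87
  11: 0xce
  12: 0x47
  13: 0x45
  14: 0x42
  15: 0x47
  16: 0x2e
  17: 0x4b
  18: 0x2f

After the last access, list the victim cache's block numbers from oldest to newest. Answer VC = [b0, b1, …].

VC = [16, 9, 29, 25]

  [0] addr=0x41 blk=8 s=0: MISS | VC []
  [1] addr=0x41 blk=8 s=0: L1-HIT | VC []
  [2] addr=0x47 blk=8 s=0: L1-HIT | VC []
  [3] addr=0x44 blk=8 s=0: L1-HIT | VC []
  [4] addr=0x4f blk=9 s=1: MISS | VC []
  [5] addr=0x44 blk=8 s=0: L1-HIT | VC []
  [6] addr=0x41 blk=8 s=0: L1-HIT | VC []
  [7] addr=0x86 blk=16 s=0: MISS | VC [8]
  [8] addr=0x86 blk=16 s=0: L1-HIT | VC [8]
  [9] addr=0xef blk=29 s=1: MISS | VC [8, 9]
  [10] addr=0x87 blk=16 s=0: L1-HIT | VC [8, 9]
  [11] addr=0xce blk=25 s=1: MISS | VC [8, 9, 29]
  [12] addr=0x47 blk=8 s=0: VC-HIT | VC [16, 9, 29]
  [13] addr=0x45 blk=8 s=0: L1-HIT | VC [16, 9, 29]
  [14] addr=0x42 blk=8 s=0: L1-HIT | VC [16, 9, 29]
  [15] addr=0x47 blk=8 s=0: L1-HIT | VC [16, 9, 29]
  [16] addr=0x2e blk=5 s=1: MISS | VC [16, 9, 29, 25]
  [17] addr=0x4b blk=9 s=1: VC-HIT | VC [16, 5, 29, 25]
  [18] addr=0x2f blk=5 s=1: VC-HIT | VC [16, 9, 29, 25]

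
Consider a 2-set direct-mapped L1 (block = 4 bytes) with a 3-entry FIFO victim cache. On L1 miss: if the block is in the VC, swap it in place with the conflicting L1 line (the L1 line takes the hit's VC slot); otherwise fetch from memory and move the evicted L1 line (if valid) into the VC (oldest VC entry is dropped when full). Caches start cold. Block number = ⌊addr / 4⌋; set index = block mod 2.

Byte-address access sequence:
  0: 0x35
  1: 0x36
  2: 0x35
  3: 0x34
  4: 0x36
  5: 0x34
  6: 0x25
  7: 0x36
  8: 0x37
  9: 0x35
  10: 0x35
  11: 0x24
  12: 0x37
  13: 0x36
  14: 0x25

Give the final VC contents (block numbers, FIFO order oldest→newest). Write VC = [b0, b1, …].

VC = [13]

#0 0x35→b13/s1 MISS; vc=[]
#1 0x36→b13/s1 L1-HIT; vc=[]
#2 0x35→b13/s1 L1-HIT; vc=[]
#3 0x34→b13/s1 L1-HIT; vc=[]
#4 0x36→b13/s1 L1-HIT; vc=[]
#5 0x34→b13/s1 L1-HIT; vc=[]
#6 0x25→b9/s1 MISS; vc=[13]
#7 0x36→b13/s1 VC-HIT; vc=[9]
#8 0x37→b13/s1 L1-HIT; vc=[9]
#9 0x35→b13/s1 L1-HIT; vc=[9]
#10 0x35→b13/s1 L1-HIT; vc=[9]
#11 0x24→b9/s1 VC-HIT; vc=[13]
#12 0x37→b13/s1 VC-HIT; vc=[9]
#13 0x36→b13/s1 L1-HIT; vc=[9]
#14 0x25→b9/s1 VC-HIT; vc=[13]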